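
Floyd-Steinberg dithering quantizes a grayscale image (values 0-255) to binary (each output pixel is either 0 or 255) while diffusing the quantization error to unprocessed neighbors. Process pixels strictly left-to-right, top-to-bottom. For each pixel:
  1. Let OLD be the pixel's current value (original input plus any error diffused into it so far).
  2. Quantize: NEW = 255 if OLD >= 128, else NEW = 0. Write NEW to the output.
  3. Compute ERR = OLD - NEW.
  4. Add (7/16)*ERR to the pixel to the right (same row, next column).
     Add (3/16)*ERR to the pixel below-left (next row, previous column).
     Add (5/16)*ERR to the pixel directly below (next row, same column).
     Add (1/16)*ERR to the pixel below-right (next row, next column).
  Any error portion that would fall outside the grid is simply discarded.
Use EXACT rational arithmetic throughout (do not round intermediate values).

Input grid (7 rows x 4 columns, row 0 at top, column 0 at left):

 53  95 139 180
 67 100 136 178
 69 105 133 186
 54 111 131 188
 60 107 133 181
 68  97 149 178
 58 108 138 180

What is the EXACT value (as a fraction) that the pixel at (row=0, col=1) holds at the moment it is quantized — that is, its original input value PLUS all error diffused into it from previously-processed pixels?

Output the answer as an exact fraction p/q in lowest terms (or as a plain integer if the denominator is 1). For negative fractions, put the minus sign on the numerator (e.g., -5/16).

(0,0): OLD=53 → NEW=0, ERR=53
(0,1): OLD=1891/16 → NEW=0, ERR=1891/16
Target (0,1): original=95, with diffused error = 1891/16

Answer: 1891/16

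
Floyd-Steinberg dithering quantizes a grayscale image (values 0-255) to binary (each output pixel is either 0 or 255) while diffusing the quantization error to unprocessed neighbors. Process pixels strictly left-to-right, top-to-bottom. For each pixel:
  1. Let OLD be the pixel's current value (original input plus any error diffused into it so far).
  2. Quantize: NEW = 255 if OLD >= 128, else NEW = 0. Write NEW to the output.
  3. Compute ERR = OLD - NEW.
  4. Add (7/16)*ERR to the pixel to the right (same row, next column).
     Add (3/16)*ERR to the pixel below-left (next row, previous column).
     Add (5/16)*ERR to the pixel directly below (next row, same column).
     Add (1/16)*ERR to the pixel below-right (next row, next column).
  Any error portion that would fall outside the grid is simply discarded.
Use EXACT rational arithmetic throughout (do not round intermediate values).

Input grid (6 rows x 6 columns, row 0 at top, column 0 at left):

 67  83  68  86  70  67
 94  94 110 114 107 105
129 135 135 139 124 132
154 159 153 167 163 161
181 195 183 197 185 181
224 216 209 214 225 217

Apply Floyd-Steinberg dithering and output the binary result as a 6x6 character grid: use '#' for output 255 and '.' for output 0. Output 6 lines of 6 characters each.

Answer: ...#..
#.#.#.
.#.#.#
##.##.
#.####
####.#

Derivation:
(0,0): OLD=67 → NEW=0, ERR=67
(0,1): OLD=1797/16 → NEW=0, ERR=1797/16
(0,2): OLD=29987/256 → NEW=0, ERR=29987/256
(0,3): OLD=562165/4096 → NEW=255, ERR=-482315/4096
(0,4): OLD=1211315/65536 → NEW=0, ERR=1211315/65536
(0,5): OLD=78733797/1048576 → NEW=0, ERR=78733797/1048576
(1,0): OLD=34815/256 → NEW=255, ERR=-30465/256
(1,1): OLD=211321/2048 → NEW=0, ERR=211321/2048
(1,2): OLD=11579501/65536 → NEW=255, ERR=-5132179/65536
(1,3): OLD=14084457/262144 → NEW=0, ERR=14084457/262144
(1,4): OLD=2399160859/16777216 → NEW=255, ERR=-1879029221/16777216
(1,5): OLD=21641318733/268435456 → NEW=0, ERR=21641318733/268435456
(2,0): OLD=3642435/32768 → NEW=0, ERR=3642435/32768
(2,1): OLD=203167633/1048576 → NEW=255, ERR=-64219247/1048576
(2,2): OLD=1682024947/16777216 → NEW=0, ERR=1682024947/16777216
(2,3): OLD=23321401883/134217728 → NEW=255, ERR=-10904118757/134217728
(2,4): OLD=308942384593/4294967296 → NEW=0, ERR=308942384593/4294967296
(2,5): OLD=12483841639367/68719476736 → NEW=255, ERR=-5039624928313/68719476736
(3,0): OLD=2973823123/16777216 → NEW=255, ERR=-1304366957/16777216
(3,1): OLD=17662065303/134217728 → NEW=255, ERR=-16563455337/134217728
(3,2): OLD=119484694389/1073741824 → NEW=0, ERR=119484694389/1073741824
(3,3): OLD=14434490596895/68719476736 → NEW=255, ERR=-3088975970785/68719476736
(3,4): OLD=80805585355455/549755813888 → NEW=255, ERR=-59382147185985/549755813888
(3,5): OLD=838455574368977/8796093022208 → NEW=0, ERR=838455574368977/8796093022208
(4,0): OLD=286829495997/2147483648 → NEW=255, ERR=-260778834243/2147483648
(4,1): OLD=4099569910937/34359738368 → NEW=0, ERR=4099569910937/34359738368
(4,2): OLD=279092291795707/1099511627776 → NEW=255, ERR=-1283173287173/1099511627776
(4,3): OLD=2975619804015367/17592186044416 → NEW=255, ERR=-1510387637310713/17592186044416
(4,4): OLD=36238969278231671/281474976710656 → NEW=255, ERR=-35537149782985609/281474976710656
(4,5): OLD=670140716612972513/4503599627370496 → NEW=255, ERR=-478277188366503967/4503599627370496
(5,0): OLD=114581705304283/549755813888 → NEW=255, ERR=-25606027237157/549755813888
(5,1): OLD=3959990707029643/17592186044416 → NEW=255, ERR=-526016734296437/17592186044416
(5,2): OLD=26305658005972905/140737488355328 → NEW=255, ERR=-9582401524635735/140737488355328
(5,3): OLD=601845746217055699/4503599627370496 → NEW=255, ERR=-546572158762420781/4503599627370496
(5,4): OLD=965311345538367123/9007199254740992 → NEW=0, ERR=965311345538367123/9007199254740992
(5,5): OLD=32110214554508714927/144115188075855872 → NEW=255, ERR=-4639158404834532433/144115188075855872
Row 0: ...#..
Row 1: #.#.#.
Row 2: .#.#.#
Row 3: ##.##.
Row 4: #.####
Row 5: ####.#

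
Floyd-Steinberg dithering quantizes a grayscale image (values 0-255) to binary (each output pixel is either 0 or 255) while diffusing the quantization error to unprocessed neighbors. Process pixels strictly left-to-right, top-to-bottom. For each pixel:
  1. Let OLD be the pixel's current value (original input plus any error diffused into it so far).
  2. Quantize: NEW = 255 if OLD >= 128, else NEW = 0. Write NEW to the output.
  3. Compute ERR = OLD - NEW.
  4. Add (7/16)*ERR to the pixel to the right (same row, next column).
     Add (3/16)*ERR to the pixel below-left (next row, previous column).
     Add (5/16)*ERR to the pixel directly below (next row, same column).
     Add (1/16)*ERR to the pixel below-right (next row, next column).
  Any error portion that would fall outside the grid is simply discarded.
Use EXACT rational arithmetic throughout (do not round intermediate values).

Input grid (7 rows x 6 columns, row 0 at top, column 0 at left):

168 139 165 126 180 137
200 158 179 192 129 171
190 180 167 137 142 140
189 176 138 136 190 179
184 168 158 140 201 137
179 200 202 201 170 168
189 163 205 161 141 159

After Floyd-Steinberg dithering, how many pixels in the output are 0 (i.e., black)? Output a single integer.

(0,0): OLD=168 → NEW=255, ERR=-87
(0,1): OLD=1615/16 → NEW=0, ERR=1615/16
(0,2): OLD=53545/256 → NEW=255, ERR=-11735/256
(0,3): OLD=433951/4096 → NEW=0, ERR=433951/4096
(0,4): OLD=14834137/65536 → NEW=255, ERR=-1877543/65536
(0,5): OLD=130512111/1048576 → NEW=0, ERR=130512111/1048576
(1,0): OLD=49085/256 → NEW=255, ERR=-16195/256
(1,1): OLD=302763/2048 → NEW=255, ERR=-219477/2048
(1,2): OLD=9434759/65536 → NEW=255, ERR=-7276921/65536
(1,3): OLD=44116859/262144 → NEW=255, ERR=-22729861/262144
(1,4): OLD=1880249105/16777216 → NEW=0, ERR=1880249105/16777216
(1,5): OLD=69024524583/268435456 → NEW=255, ERR=573483303/268435456
(2,0): OLD=4919689/32768 → NEW=255, ERR=-3436151/32768
(2,1): OLD=79544563/1048576 → NEW=0, ERR=79544563/1048576
(2,2): OLD=2391322777/16777216 → NEW=255, ERR=-1886867303/16777216
(2,3): OLD=10035943185/134217728 → NEW=0, ERR=10035943185/134217728
(2,4): OLD=879253561267/4294967296 → NEW=255, ERR=-215963099213/4294967296
(2,5): OLD=8636207483669/68719476736 → NEW=0, ERR=8636207483669/68719476736
(3,0): OLD=2859743353/16777216 → NEW=255, ERR=-1418446727/16777216
(3,1): OLD=18129583493/134217728 → NEW=255, ERR=-16095937147/134217728
(3,2): OLD=74248012447/1073741824 → NEW=0, ERR=74248012447/1073741824
(3,3): OLD=11899616767005/68719476736 → NEW=255, ERR=-5623849800675/68719476736
(3,4): OLD=91655119048701/549755813888 → NEW=255, ERR=-48532613492739/549755813888
(3,5): OLD=1552577379173555/8796093022208 → NEW=255, ERR=-690426341489485/8796093022208
(4,0): OLD=290111310711/2147483648 → NEW=255, ERR=-257497019529/2147483648
(4,1): OLD=2946208830987/34359738368 → NEW=0, ERR=2946208830987/34359738368
(4,2): OLD=213616455584177/1099511627776 → NEW=255, ERR=-66759009498703/1099511627776
(4,3): OLD=1330519279462613/17592186044416 → NEW=0, ERR=1330519279462613/17592186044416
(4,4): OLD=52542623518332197/281474976710656 → NEW=255, ERR=-19233495542885083/281474976710656
(4,5): OLD=347041767402962403/4503599627370496 → NEW=0, ERR=347041767402962403/4503599627370496
(5,0): OLD=86645155616593/549755813888 → NEW=255, ERR=-53542576924847/549755813888
(5,1): OLD=2908119042398305/17592186044416 → NEW=255, ERR=-1577888398927775/17592186044416
(5,2): OLD=22986011251507515/140737488355328 → NEW=255, ERR=-12902048279101125/140737488355328
(5,3): OLD=756245598490739769/4503599627370496 → NEW=255, ERR=-392172306488736711/4503599627370496
(5,4): OLD=1168455429418387705/9007199254740992 → NEW=255, ERR=-1128380380540565255/9007199254740992
(5,5): OLD=19167634749617131085/144115188075855872 → NEW=255, ERR=-17581738209726116275/144115188075855872
(6,0): OLD=39898293093555139/281474976710656 → NEW=255, ERR=-31877825967662141/281474976710656
(6,1): OLD=279884796513405447/4503599627370496 → NEW=0, ERR=279884796513405447/4503599627370496
(6,2): OLD=3271554069780291119/18014398509481984 → NEW=255, ERR=-1322117550137614801/18014398509481984
(6,3): OLD=20885077116719217427/288230376151711744 → NEW=0, ERR=20885077116719217427/288230376151711744
(6,4): OLD=485312950655169928499/4611686018427387904 → NEW=0, ERR=485312950655169928499/4611686018427387904
(6,5): OLD=11738511017072516312709/73786976294838206464 → NEW=255, ERR=-7077167938111226335611/73786976294838206464
Output grid:
  Row 0: #.#.#.  (3 black, running=3)
  Row 1: ####.#  (1 black, running=4)
  Row 2: #.#.#.  (3 black, running=7)
  Row 3: ##.###  (1 black, running=8)
  Row 4: #.#.#.  (3 black, running=11)
  Row 5: ######  (0 black, running=11)
  Row 6: #.#..#  (3 black, running=14)

Answer: 14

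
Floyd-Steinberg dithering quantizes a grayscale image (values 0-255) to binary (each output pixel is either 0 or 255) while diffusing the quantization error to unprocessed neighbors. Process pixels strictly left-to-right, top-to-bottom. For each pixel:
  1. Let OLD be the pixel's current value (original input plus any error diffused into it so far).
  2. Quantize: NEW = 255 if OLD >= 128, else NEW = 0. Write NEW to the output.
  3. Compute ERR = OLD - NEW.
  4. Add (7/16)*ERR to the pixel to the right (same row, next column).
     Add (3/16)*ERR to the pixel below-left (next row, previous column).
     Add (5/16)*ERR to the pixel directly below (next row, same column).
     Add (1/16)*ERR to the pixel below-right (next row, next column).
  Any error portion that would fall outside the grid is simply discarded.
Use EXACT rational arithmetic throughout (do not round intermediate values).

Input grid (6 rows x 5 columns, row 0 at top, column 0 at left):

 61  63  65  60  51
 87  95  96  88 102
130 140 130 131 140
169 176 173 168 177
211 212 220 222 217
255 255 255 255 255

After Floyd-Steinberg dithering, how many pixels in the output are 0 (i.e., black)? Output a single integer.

Answer: 11

Derivation:
(0,0): OLD=61 → NEW=0, ERR=61
(0,1): OLD=1435/16 → NEW=0, ERR=1435/16
(0,2): OLD=26685/256 → NEW=0, ERR=26685/256
(0,3): OLD=432555/4096 → NEW=0, ERR=432555/4096
(0,4): OLD=6370221/65536 → NEW=0, ERR=6370221/65536
(1,0): OLD=31457/256 → NEW=0, ERR=31457/256
(1,1): OLD=409895/2048 → NEW=255, ERR=-112345/2048
(1,2): OLD=8518451/65536 → NEW=255, ERR=-8193229/65536
(1,3): OLD=23867127/262144 → NEW=0, ERR=23867127/262144
(1,4): OLD=749976837/4194304 → NEW=255, ERR=-319570683/4194304
(2,0): OLD=5181085/32768 → NEW=255, ERR=-3174755/32768
(2,1): OLD=67852175/1048576 → NEW=0, ERR=67852175/1048576
(2,2): OLD=2229429869/16777216 → NEW=255, ERR=-2048760211/16777216
(2,3): OLD=22528889079/268435456 → NEW=0, ERR=22528889079/268435456
(2,4): OLD=681174964481/4294967296 → NEW=255, ERR=-414041695999/4294967296
(3,0): OLD=2530945229/16777216 → NEW=255, ERR=-1747244851/16777216
(3,1): OLD=16335172553/134217728 → NEW=0, ERR=16335172553/134217728
(3,2): OLD=892777765107/4294967296 → NEW=255, ERR=-202438895373/4294967296
(3,3): OLD=1270437906043/8589934592 → NEW=255, ERR=-919995414917/8589934592
(3,4): OLD=14467234350663/137438953472 → NEW=0, ERR=14467234350663/137438953472
(4,0): OLD=432234773347/2147483648 → NEW=255, ERR=-115373556893/2147483648
(4,1): OLD=14512315512035/68719476736 → NEW=255, ERR=-3011151055645/68719476736
(4,2): OLD=190903107480493/1099511627776 → NEW=255, ERR=-89472357602387/1099511627776
(4,3): OLD=2985751000297187/17592186044416 → NEW=255, ERR=-1500256441028893/17592186044416
(4,4): OLD=57953154233684405/281474976710656 → NEW=255, ERR=-13822964827532875/281474976710656
(5,0): OLD=252882242813065/1099511627776 → NEW=255, ERR=-27493222269815/1099511627776
(5,1): OLD=1862587233524699/8796093022208 → NEW=255, ERR=-380416487138341/8796093022208
(5,2): OLD=54020875639757747/281474976710656 → NEW=255, ERR=-17755243421459533/281474976710656
(5,3): OLD=209934216929534653/1125899906842624 → NEW=255, ERR=-77170259315334467/1125899906842624
(5,4): OLD=3681004095934057999/18014398509481984 → NEW=255, ERR=-912667523983847921/18014398509481984
Output grid:
  Row 0: .....  (5 black, running=5)
  Row 1: .##.#  (2 black, running=7)
  Row 2: #.#.#  (2 black, running=9)
  Row 3: #.##.  (2 black, running=11)
  Row 4: #####  (0 black, running=11)
  Row 5: #####  (0 black, running=11)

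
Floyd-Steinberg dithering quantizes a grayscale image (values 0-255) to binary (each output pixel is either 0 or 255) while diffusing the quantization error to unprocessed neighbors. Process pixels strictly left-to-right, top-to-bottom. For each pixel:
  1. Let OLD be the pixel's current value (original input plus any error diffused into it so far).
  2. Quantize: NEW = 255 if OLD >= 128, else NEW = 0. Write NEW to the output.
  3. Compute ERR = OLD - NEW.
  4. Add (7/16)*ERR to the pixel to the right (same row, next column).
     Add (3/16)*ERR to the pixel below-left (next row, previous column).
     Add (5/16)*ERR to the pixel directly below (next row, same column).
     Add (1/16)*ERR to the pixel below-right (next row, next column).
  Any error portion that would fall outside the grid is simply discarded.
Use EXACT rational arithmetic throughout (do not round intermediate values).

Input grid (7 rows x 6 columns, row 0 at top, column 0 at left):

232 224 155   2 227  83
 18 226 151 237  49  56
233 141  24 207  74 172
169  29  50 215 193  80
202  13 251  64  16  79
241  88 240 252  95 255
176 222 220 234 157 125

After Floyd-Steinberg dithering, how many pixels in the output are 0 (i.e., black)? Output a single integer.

Answer: 17

Derivation:
(0,0): OLD=232 → NEW=255, ERR=-23
(0,1): OLD=3423/16 → NEW=255, ERR=-657/16
(0,2): OLD=35081/256 → NEW=255, ERR=-30199/256
(0,3): OLD=-203201/4096 → NEW=0, ERR=-203201/4096
(0,4): OLD=13454265/65536 → NEW=255, ERR=-3257415/65536
(0,5): OLD=64229903/1048576 → NEW=0, ERR=64229903/1048576
(1,0): OLD=797/256 → NEW=0, ERR=797/256
(1,1): OLD=391115/2048 → NEW=255, ERR=-131125/2048
(1,2): OLD=4866471/65536 → NEW=0, ERR=4866471/65536
(1,3): OLD=62204635/262144 → NEW=255, ERR=-4642085/262144
(1,4): OLD=572182257/16777216 → NEW=0, ERR=572182257/16777216
(1,5): OLD=23342155335/268435456 → NEW=0, ERR=23342155335/268435456
(2,0): OLD=7273449/32768 → NEW=255, ERR=-1082391/32768
(2,1): OLD=126519187/1048576 → NEW=0, ERR=126519187/1048576
(2,2): OLD=1554764153/16777216 → NEW=0, ERR=1554764153/16777216
(2,3): OLD=33963192305/134217728 → NEW=255, ERR=-262328335/134217728
(2,4): OLD=425202534739/4294967296 → NEW=0, ERR=425202534739/4294967296
(2,5): OLD=16810018826357/68719476736 → NEW=255, ERR=-713447741323/68719476736
(3,0): OLD=3041724505/16777216 → NEW=255, ERR=-1236465575/16777216
(3,1): OLD=6680506213/134217728 → NEW=0, ERR=6680506213/134217728
(3,2): OLD=115867881471/1073741824 → NEW=0, ERR=115867881471/1073741824
(3,3): OLD=19650642873213/68719476736 → NEW=255, ERR=2127176305533/68719476736
(3,4): OLD=129418762873565/549755813888 → NEW=255, ERR=-10768969667875/549755813888
(3,5): OLD=654192668895187/8796093022208 → NEW=0, ERR=654192668895187/8796093022208
(4,0): OLD=404374592535/2147483648 → NEW=255, ERR=-143233737705/2147483648
(4,1): OLD=515420627115/34359738368 → NEW=0, ERR=515420627115/34359738368
(4,2): OLD=330072977519761/1099511627776 → NEW=255, ERR=49697512436881/1099511627776
(4,3): OLD=1697991490962485/17592186044416 → NEW=0, ERR=1697991490962485/17592186044416
(4,4): OLD=19136218064835461/281474976710656 → NEW=0, ERR=19136218064835461/281474976710656
(4,5): OLD=588895011569395331/4503599627370496 → NEW=255, ERR=-559522893410081149/4503599627370496
(5,0): OLD=122578714011953/549755813888 → NEW=255, ERR=-17609018529487/549755813888
(5,1): OLD=1459810276439873/17592186044416 → NEW=0, ERR=1459810276439873/17592186044416
(5,2): OLD=43553168587278683/140737488355328 → NEW=255, ERR=7665109056670043/140737488355328
(5,3): OLD=1448189169546092313/4503599627370496 → NEW=255, ERR=299771264566615833/4503599627370496
(5,4): OLD=1153860609026556793/9007199254740992 → NEW=255, ERR=-1142975200932396167/9007199254740992
(5,5): OLD=23765676596790397453/144115188075855872 → NEW=255, ERR=-12983696362552849907/144115188075855872
(6,0): OLD=51101583765677155/281474976710656 → NEW=255, ERR=-20674535295540125/281474976710656
(6,1): OLD=1008837029175581991/4503599627370496 → NEW=255, ERR=-139580875803894489/4503599627370496
(6,2): OLD=4343761807813136591/18014398509481984 → NEW=255, ERR=-249909812104769329/18014398509481984
(6,3): OLD=65815247379758867955/288230376151711744 → NEW=255, ERR=-7683498538927626765/288230376151711744
(6,4): OLD=428657365728369440723/4611686018427387904 → NEW=0, ERR=428657365728369440723/4611686018427387904
(6,5): OLD=9561378876067519070437/73786976294838206464 → NEW=255, ERR=-9254300079116223577883/73786976294838206464
Output grid:
  Row 0: ###.#.  (2 black, running=2)
  Row 1: .#.#..  (4 black, running=6)
  Row 2: #..#.#  (3 black, running=9)
  Row 3: #..##.  (3 black, running=12)
  Row 4: #.#..#  (3 black, running=15)
  Row 5: #.####  (1 black, running=16)
  Row 6: ####.#  (1 black, running=17)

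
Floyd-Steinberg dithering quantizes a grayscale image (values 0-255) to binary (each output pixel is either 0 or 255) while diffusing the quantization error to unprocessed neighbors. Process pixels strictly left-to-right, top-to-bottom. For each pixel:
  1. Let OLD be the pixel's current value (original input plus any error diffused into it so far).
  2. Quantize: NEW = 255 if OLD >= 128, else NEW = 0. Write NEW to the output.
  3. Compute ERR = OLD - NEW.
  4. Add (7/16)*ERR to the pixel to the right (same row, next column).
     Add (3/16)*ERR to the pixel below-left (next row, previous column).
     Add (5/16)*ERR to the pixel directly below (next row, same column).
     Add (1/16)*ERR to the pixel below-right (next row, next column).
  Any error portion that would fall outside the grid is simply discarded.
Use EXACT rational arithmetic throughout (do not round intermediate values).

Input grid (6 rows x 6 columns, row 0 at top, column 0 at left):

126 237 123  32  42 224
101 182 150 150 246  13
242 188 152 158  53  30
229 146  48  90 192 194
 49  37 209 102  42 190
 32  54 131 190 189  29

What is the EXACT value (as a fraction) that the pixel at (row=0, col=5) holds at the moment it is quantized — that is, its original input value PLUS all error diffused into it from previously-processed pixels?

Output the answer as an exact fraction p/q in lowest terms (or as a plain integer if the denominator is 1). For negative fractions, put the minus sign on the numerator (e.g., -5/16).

Answer: 125203337/524288

Derivation:
(0,0): OLD=126 → NEW=0, ERR=126
(0,1): OLD=2337/8 → NEW=255, ERR=297/8
(0,2): OLD=17823/128 → NEW=255, ERR=-14817/128
(0,3): OLD=-38183/2048 → NEW=0, ERR=-38183/2048
(0,4): OLD=1108975/32768 → NEW=0, ERR=1108975/32768
(0,5): OLD=125203337/524288 → NEW=255, ERR=-8490103/524288
Target (0,5): original=224, with diffused error = 125203337/524288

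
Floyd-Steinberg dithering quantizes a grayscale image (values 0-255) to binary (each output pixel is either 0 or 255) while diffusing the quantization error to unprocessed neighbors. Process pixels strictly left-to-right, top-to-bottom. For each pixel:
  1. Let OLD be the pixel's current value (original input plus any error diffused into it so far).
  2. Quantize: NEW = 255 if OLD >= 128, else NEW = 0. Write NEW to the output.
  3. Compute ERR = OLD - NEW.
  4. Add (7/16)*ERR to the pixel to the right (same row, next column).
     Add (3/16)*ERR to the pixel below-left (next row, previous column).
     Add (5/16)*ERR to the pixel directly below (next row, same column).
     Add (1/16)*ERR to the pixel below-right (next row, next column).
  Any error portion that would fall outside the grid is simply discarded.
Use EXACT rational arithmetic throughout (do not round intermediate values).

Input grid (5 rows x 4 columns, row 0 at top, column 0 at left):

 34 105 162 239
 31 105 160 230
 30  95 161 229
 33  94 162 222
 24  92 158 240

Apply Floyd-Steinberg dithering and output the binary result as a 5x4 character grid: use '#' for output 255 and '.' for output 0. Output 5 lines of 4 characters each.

Answer: ..##
.#.#
..##
.#.#
..##

Derivation:
(0,0): OLD=34 → NEW=0, ERR=34
(0,1): OLD=959/8 → NEW=0, ERR=959/8
(0,2): OLD=27449/128 → NEW=255, ERR=-5191/128
(0,3): OLD=453135/2048 → NEW=255, ERR=-69105/2048
(1,0): OLD=8205/128 → NEW=0, ERR=8205/128
(1,1): OLD=168987/1024 → NEW=255, ERR=-92133/1024
(1,2): OLD=3575927/32768 → NEW=0, ERR=3575927/32768
(1,3): OLD=138760433/524288 → NEW=255, ERR=5066993/524288
(2,0): OLD=543321/16384 → NEW=0, ERR=543321/16384
(2,1): OLD=55500835/524288 → NEW=0, ERR=55500835/524288
(2,2): OLD=249146847/1048576 → NEW=255, ERR=-18240033/1048576
(2,3): OLD=3879401827/16777216 → NEW=255, ERR=-398788253/16777216
(3,0): OLD=530257929/8388608 → NEW=0, ERR=530257929/8388608
(3,1): OLD=20608758295/134217728 → NEW=255, ERR=-13616762345/134217728
(3,2): OLD=245538689129/2147483648 → NEW=0, ERR=245538689129/2147483648
(3,3): OLD=9054052672095/34359738368 → NEW=255, ERR=292319388255/34359738368
(4,0): OLD=53109954837/2147483648 → NEW=0, ERR=53109954837/2147483648
(4,1): OLD=1657943361663/17179869184 → NEW=0, ERR=1657943361663/17179869184
(4,2): OLD=127106787792351/549755813888 → NEW=255, ERR=-13080944749089/549755813888
(4,3): OLD=2105739167563721/8796093022208 → NEW=255, ERR=-137264553099319/8796093022208
Row 0: ..##
Row 1: .#.#
Row 2: ..##
Row 3: .#.#
Row 4: ..##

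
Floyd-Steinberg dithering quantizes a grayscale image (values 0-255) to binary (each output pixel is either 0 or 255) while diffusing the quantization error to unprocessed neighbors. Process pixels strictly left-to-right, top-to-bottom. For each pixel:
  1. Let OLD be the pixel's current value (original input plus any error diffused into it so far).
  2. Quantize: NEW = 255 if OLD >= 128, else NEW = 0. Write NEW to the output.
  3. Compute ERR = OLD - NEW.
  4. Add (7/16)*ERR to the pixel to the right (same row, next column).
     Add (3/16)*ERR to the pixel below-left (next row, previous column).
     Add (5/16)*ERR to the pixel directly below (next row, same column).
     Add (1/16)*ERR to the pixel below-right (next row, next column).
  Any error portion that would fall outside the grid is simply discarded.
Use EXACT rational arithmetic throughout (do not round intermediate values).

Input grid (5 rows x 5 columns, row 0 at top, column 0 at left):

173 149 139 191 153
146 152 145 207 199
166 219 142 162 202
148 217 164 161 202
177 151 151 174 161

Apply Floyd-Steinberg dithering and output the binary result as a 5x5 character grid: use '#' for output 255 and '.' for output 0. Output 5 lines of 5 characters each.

Answer: #.##.
#.###
##.#.
.##.#
#.###

Derivation:
(0,0): OLD=173 → NEW=255, ERR=-82
(0,1): OLD=905/8 → NEW=0, ERR=905/8
(0,2): OLD=24127/128 → NEW=255, ERR=-8513/128
(0,3): OLD=331577/2048 → NEW=255, ERR=-190663/2048
(0,4): OLD=3678863/32768 → NEW=0, ERR=3678863/32768
(1,0): OLD=18123/128 → NEW=255, ERR=-14517/128
(1,1): OLD=123021/1024 → NEW=0, ERR=123021/1024
(1,2): OLD=5452305/32768 → NEW=255, ERR=-2903535/32768
(1,3): OLD=20451773/131072 → NEW=255, ERR=-12971587/131072
(1,4): OLD=387906967/2097152 → NEW=255, ERR=-146866793/2097152
(2,0): OLD=2508127/16384 → NEW=255, ERR=-1669793/16384
(2,1): OLD=98698373/524288 → NEW=255, ERR=-34995067/524288
(2,2): OLD=621261775/8388608 → NEW=0, ERR=621261775/8388608
(2,3): OLD=19435490045/134217728 → NEW=255, ERR=-14790030595/134217728
(2,4): OLD=269981203883/2147483648 → NEW=0, ERR=269981203883/2147483648
(3,0): OLD=869361903/8388608 → NEW=0, ERR=869361903/8388608
(3,1): OLD=16710013123/67108864 → NEW=255, ERR=-402747197/67108864
(3,2): OLD=342920970577/2147483648 → NEW=255, ERR=-204687359663/2147483648
(3,3): OLD=485611317257/4294967296 → NEW=0, ERR=485611317257/4294967296
(3,4): OLD=19507144581261/68719476736 → NEW=255, ERR=1983678013581/68719476736
(4,0): OLD=223618537377/1073741824 → NEW=255, ERR=-50185627743/1073741824
(4,1): OLD=4029776721825/34359738368 → NEW=0, ERR=4029776721825/34359738368
(4,2): OLD=106295041226127/549755813888 → NEW=255, ERR=-33892691315313/549755813888
(4,3): OLD=1599270897953697/8796093022208 → NEW=255, ERR=-643732822709343/8796093022208
(4,4): OLD=20416691772676583/140737488355328 → NEW=255, ERR=-15471367757932057/140737488355328
Row 0: #.##.
Row 1: #.###
Row 2: ##.#.
Row 3: .##.#
Row 4: #.###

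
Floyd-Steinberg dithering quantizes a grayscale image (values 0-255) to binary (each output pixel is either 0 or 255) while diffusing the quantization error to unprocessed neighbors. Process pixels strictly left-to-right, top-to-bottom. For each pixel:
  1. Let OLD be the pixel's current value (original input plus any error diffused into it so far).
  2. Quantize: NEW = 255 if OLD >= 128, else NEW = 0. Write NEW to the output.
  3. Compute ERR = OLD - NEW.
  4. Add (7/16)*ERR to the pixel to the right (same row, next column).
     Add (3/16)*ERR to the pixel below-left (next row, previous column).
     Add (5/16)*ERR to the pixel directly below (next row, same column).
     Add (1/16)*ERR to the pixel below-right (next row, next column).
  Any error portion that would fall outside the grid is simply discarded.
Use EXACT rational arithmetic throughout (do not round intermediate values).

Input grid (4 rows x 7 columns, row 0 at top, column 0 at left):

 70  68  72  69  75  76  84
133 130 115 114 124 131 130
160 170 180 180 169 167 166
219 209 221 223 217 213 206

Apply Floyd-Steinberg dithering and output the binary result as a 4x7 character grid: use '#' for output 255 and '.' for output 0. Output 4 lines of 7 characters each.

(0,0): OLD=70 → NEW=0, ERR=70
(0,1): OLD=789/8 → NEW=0, ERR=789/8
(0,2): OLD=14739/128 → NEW=0, ERR=14739/128
(0,3): OLD=244485/2048 → NEW=0, ERR=244485/2048
(0,4): OLD=4168995/32768 → NEW=0, ERR=4168995/32768
(0,5): OLD=69028853/524288 → NEW=255, ERR=-64664587/524288
(0,6): OLD=251990963/8388608 → NEW=0, ERR=251990963/8388608
(1,0): OLD=22191/128 → NEW=255, ERR=-10449/128
(1,1): OLD=154697/1024 → NEW=255, ERR=-106423/1024
(1,2): OLD=4392957/32768 → NEW=255, ERR=-3962883/32768
(1,3): OLD=16966905/131072 → NEW=255, ERR=-16456455/131072
(1,4): OLD=781520651/8388608 → NEW=0, ERR=781520651/8388608
(1,5): OLD=9851617787/67108864 → NEW=255, ERR=-7261142533/67108864
(1,6): OLD=90561010773/1073741824 → NEW=0, ERR=90561010773/1073741824
(2,0): OLD=1884211/16384 → NEW=0, ERR=1884211/16384
(2,1): OLD=83916641/524288 → NEW=255, ERR=-49776799/524288
(2,2): OLD=592515171/8388608 → NEW=0, ERR=592515171/8388608
(2,3): OLD=12185397771/67108864 → NEW=255, ERR=-4927362549/67108864
(2,4): OLD=74011261947/536870912 → NEW=255, ERR=-62890820613/536870912
(2,5): OLD=1779392938153/17179869184 → NEW=0, ERR=1779392938153/17179869184
(2,6): OLD=63471511493167/274877906944 → NEW=255, ERR=-6622354777553/274877906944
(3,0): OLD=1989248515/8388608 → NEW=255, ERR=-149846525/8388608
(3,1): OLD=12881348551/67108864 → NEW=255, ERR=-4231411769/67108864
(3,2): OLD=105112074821/536870912 → NEW=255, ERR=-31790007739/536870912
(3,3): OLD=336294841747/2147483648 → NEW=255, ERR=-211313488493/2147483648
(3,4): OLD=41829193155075/274877906944 → NEW=255, ERR=-28264673115645/274877906944
(3,5): OLD=414607732810681/2199023255552 → NEW=255, ERR=-146143197355079/2199023255552
(3,6): OLD=6187846373795303/35184372088832 → NEW=255, ERR=-2784168508856857/35184372088832
Row 0: .....#.
Row 1: ####.#.
Row 2: .#.##.#
Row 3: #######

Answer: .....#.
####.#.
.#.##.#
#######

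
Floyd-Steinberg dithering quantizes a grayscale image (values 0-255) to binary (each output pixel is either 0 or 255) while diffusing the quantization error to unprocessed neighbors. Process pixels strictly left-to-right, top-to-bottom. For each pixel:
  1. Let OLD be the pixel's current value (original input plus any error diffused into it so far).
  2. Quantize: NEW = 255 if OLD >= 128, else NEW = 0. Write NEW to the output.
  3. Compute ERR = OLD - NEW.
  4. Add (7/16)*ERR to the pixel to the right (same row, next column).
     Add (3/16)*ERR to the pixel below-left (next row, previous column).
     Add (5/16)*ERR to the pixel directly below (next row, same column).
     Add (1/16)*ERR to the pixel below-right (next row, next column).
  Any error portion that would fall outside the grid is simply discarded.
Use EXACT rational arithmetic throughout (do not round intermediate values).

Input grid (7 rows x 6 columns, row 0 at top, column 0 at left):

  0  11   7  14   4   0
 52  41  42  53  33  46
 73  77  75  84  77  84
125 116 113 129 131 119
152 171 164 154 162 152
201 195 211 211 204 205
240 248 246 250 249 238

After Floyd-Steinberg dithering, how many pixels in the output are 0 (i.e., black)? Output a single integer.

Answer: 21

Derivation:
(0,0): OLD=0 → NEW=0, ERR=0
(0,1): OLD=11 → NEW=0, ERR=11
(0,2): OLD=189/16 → NEW=0, ERR=189/16
(0,3): OLD=4907/256 → NEW=0, ERR=4907/256
(0,4): OLD=50733/4096 → NEW=0, ERR=50733/4096
(0,5): OLD=355131/65536 → NEW=0, ERR=355131/65536
(1,0): OLD=865/16 → NEW=0, ERR=865/16
(1,1): OLD=8999/128 → NEW=0, ERR=8999/128
(1,2): OLD=330675/4096 → NEW=0, ERR=330675/4096
(1,3): OLD=1595319/16384 → NEW=0, ERR=1595319/16384
(1,4): OLD=85652165/1048576 → NEW=0, ERR=85652165/1048576
(1,5): OLD=1412715219/16777216 → NEW=0, ERR=1412715219/16777216
(2,0): OLD=211101/2048 → NEW=0, ERR=211101/2048
(2,1): OLD=10654991/65536 → NEW=255, ERR=-6056689/65536
(2,2): OLD=86451693/1048576 → NEW=0, ERR=86451693/1048576
(2,3): OLD=1433279685/8388608 → NEW=255, ERR=-705815355/8388608
(2,4): OLD=23512040655/268435456 → NEW=0, ERR=23512040655/268435456
(2,5): OLD=660305709209/4294967296 → NEW=255, ERR=-434910951271/4294967296
(3,0): OLD=146678093/1048576 → NEW=255, ERR=-120708787/1048576
(3,1): OLD=492049609/8388608 → NEW=0, ERR=492049609/8388608
(3,2): OLD=9588157995/67108864 → NEW=255, ERR=-7524602325/67108864
(3,3): OLD=323099214657/4294967296 → NEW=0, ERR=323099214657/4294967296
(3,4): OLD=5739399445921/34359738368 → NEW=255, ERR=-3022333837919/34359738368
(3,5): OLD=29877708140239/549755813888 → NEW=0, ERR=29877708140239/549755813888
(4,0): OLD=17048892003/134217728 → NEW=0, ERR=17048892003/134217728
(4,1): OLD=465327577863/2147483648 → NEW=255, ERR=-82280752377/2147483648
(4,2): OLD=8931417951205/68719476736 → NEW=255, ERR=-8592048616475/68719476736
(4,3): OLD=109189191726425/1099511627776 → NEW=0, ERR=109189191726425/1099511627776
(4,4): OLD=3392664715006953/17592186044416 → NEW=255, ERR=-1093342726319127/17592186044416
(4,5): OLD=38363795753209535/281474976710656 → NEW=255, ERR=-33412323308007745/281474976710656
(5,0): OLD=8023376515077/34359738368 → NEW=255, ERR=-738356768763/34359738368
(5,1): OLD=173855739129429/1099511627776 → NEW=255, ERR=-106519725953451/1099511627776
(5,2): OLD=1282194557170935/8796093022208 → NEW=255, ERR=-960809163492105/8796093022208
(5,3): OLD=49195434510397965/281474976710656 → NEW=255, ERR=-22580684550819315/281474976710656
(5,4): OLD=75114697147532173/562949953421312 → NEW=255, ERR=-68437540974902387/562949953421312
(5,5): OLD=998302860075297137/9007199254740992 → NEW=0, ERR=998302860075297137/9007199254740992
(6,0): OLD=3784428389797407/17592186044416 → NEW=255, ERR=-701579051528673/17592186044416
(6,1): OLD=50230269140706611/281474976710656 → NEW=255, ERR=-21545849920510669/281474976710656
(6,2): OLD=177080997308572283/1125899906842624 → NEW=255, ERR=-110023478936296837/1125899906842624
(6,3): OLD=2748212765023628079/18014398509481984 → NEW=255, ERR=-1845458854894277841/18014398509481984
(6,4): OLD=52445798470731244111/288230376151711744 → NEW=255, ERR=-21052947447955250609/288230376151711744
(6,5): OLD=1074899076882929086665/4611686018427387904 → NEW=255, ERR=-101080857816054828855/4611686018427387904
Output grid:
  Row 0: ......  (6 black, running=6)
  Row 1: ......  (6 black, running=12)
  Row 2: .#.#.#  (3 black, running=15)
  Row 3: #.#.#.  (3 black, running=18)
  Row 4: .##.##  (2 black, running=20)
  Row 5: #####.  (1 black, running=21)
  Row 6: ######  (0 black, running=21)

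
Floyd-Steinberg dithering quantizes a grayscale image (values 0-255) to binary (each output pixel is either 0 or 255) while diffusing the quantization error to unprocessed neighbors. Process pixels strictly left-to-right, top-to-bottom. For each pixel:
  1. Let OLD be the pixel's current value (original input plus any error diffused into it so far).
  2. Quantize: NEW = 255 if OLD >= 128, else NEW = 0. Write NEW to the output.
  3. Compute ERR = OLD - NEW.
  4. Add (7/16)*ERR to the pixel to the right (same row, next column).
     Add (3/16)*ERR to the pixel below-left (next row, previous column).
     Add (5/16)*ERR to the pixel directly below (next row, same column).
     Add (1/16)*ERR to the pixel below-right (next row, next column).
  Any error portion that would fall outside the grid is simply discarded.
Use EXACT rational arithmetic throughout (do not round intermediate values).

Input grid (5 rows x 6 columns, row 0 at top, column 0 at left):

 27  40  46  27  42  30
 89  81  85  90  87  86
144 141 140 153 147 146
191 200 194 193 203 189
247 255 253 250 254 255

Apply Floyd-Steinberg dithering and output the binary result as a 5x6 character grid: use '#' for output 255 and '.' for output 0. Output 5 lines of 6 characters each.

Answer: ......
.#.#.#
#.#.#.
######
######

Derivation:
(0,0): OLD=27 → NEW=0, ERR=27
(0,1): OLD=829/16 → NEW=0, ERR=829/16
(0,2): OLD=17579/256 → NEW=0, ERR=17579/256
(0,3): OLD=233645/4096 → NEW=0, ERR=233645/4096
(0,4): OLD=4388027/65536 → NEW=0, ERR=4388027/65536
(0,5): OLD=62173469/1048576 → NEW=0, ERR=62173469/1048576
(1,0): OLD=27431/256 → NEW=0, ERR=27431/256
(1,1): OLD=324881/2048 → NEW=255, ERR=-197359/2048
(1,2): OLD=5127013/65536 → NEW=0, ERR=5127013/65536
(1,3): OLD=41654209/262144 → NEW=255, ERR=-25192511/262144
(1,4): OLD=1351603171/16777216 → NEW=0, ERR=1351603171/16777216
(1,5): OLD=38643883845/268435456 → NEW=255, ERR=-29807157435/268435456
(2,0): OLD=5223755/32768 → NEW=255, ERR=-3132085/32768
(2,1): OLD=94825961/1048576 → NEW=0, ERR=94825961/1048576
(2,2): OLD=3019395067/16777216 → NEW=255, ERR=-1258795013/16777216
(2,3): OLD=14782390499/134217728 → NEW=0, ERR=14782390499/134217728
(2,4): OLD=831223309609/4294967296 → NEW=255, ERR=-263993350871/4294967296
(2,5): OLD=6146527964335/68719476736 → NEW=0, ERR=6146527964335/68719476736
(3,0): OLD=2987792539/16777216 → NEW=255, ERR=-1290397541/16777216
(3,1): OLD=23430186367/134217728 → NEW=255, ERR=-10795334273/134217728
(3,2): OLD=173588790893/1073741824 → NEW=255, ERR=-100215374227/1073741824
(3,3): OLD=11707779435591/68719476736 → NEW=255, ERR=-5815687132089/68719476736
(3,4): OLD=93689875136359/549755813888 → NEW=255, ERR=-46497857405081/549755813888
(3,5): OLD=1549046549023657/8796093022208 → NEW=255, ERR=-693957171639383/8796093022208
(4,0): OLD=446426556597/2147483648 → NEW=255, ERR=-101181773643/2147483648
(4,1): OLD=6423370995889/34359738368 → NEW=255, ERR=-2338362287951/34359738368
(4,2): OLD=190396177499331/1099511627776 → NEW=255, ERR=-89979287583549/1099511627776
(4,3): OLD=2921328839813103/17592186044416 → NEW=255, ERR=-1564678601512977/17592186044416
(4,4): OLD=47449677753451743/281474976710656 → NEW=255, ERR=-24326441307765537/281474976710656
(4,5): OLD=843292765371414969/4503599627370496 → NEW=255, ERR=-305125139608061511/4503599627370496
Row 0: ......
Row 1: .#.#.#
Row 2: #.#.#.
Row 3: ######
Row 4: ######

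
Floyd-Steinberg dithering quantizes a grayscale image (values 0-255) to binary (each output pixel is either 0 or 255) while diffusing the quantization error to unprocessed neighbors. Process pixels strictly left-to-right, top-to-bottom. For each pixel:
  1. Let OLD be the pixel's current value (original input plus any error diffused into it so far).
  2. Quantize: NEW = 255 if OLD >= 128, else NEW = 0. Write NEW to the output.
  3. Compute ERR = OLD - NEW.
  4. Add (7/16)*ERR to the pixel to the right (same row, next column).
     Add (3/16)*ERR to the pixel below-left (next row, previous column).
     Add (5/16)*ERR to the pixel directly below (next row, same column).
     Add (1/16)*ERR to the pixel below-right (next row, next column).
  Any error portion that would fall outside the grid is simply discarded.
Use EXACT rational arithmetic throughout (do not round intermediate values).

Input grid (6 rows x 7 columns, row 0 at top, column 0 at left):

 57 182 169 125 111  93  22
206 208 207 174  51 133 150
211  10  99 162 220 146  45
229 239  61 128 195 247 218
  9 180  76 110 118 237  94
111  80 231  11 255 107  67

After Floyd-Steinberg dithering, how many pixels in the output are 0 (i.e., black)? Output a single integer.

Answer: 20

Derivation:
(0,0): OLD=57 → NEW=0, ERR=57
(0,1): OLD=3311/16 → NEW=255, ERR=-769/16
(0,2): OLD=37881/256 → NEW=255, ERR=-27399/256
(0,3): OLD=320207/4096 → NEW=0, ERR=320207/4096
(0,4): OLD=9515945/65536 → NEW=255, ERR=-7195735/65536
(0,5): OLD=47147423/1048576 → NEW=0, ERR=47147423/1048576
(0,6): OLD=699130713/16777216 → NEW=0, ERR=699130713/16777216
(1,0): OLD=54989/256 → NEW=255, ERR=-10291/256
(1,1): OLD=325403/2048 → NEW=255, ERR=-196837/2048
(1,2): OLD=9382071/65536 → NEW=255, ERR=-7329609/65536
(1,3): OLD=32040043/262144 → NEW=0, ERR=32040043/262144
(1,4): OLD=1400515681/16777216 → NEW=0, ERR=1400515681/16777216
(1,5): OLD=24766301617/134217728 → NEW=255, ERR=-9459219023/134217728
(1,6): OLD=289908112703/2147483648 → NEW=255, ERR=-257700217537/2147483648
(2,0): OLD=5911897/32768 → NEW=255, ERR=-2443943/32768
(2,1): OLD=-79846685/1048576 → NEW=0, ERR=-79846685/1048576
(2,2): OLD=799348841/16777216 → NEW=0, ERR=799348841/16777216
(2,3): OLD=30829983329/134217728 → NEW=255, ERR=-3395537311/134217728
(2,4): OLD=246362556785/1073741824 → NEW=255, ERR=-27441608335/1073741824
(2,5): OLD=3281767117755/34359738368 → NEW=0, ERR=3281767117755/34359738368
(2,6): OLD=24673803976397/549755813888 → NEW=0, ERR=24673803976397/549755813888
(3,0): OLD=3211411529/16777216 → NEW=255, ERR=-1066778551/16777216
(3,1): OLD=25723818517/134217728 → NEW=255, ERR=-8501702123/134217728
(3,2): OLD=41525776847/1073741824 → NEW=0, ERR=41525776847/1073741824
(3,3): OLD=580678925465/4294967296 → NEW=255, ERR=-514537735015/4294967296
(3,4): OLD=82973657015369/549755813888 → NEW=255, ERR=-57214075526071/549755813888
(3,5): OLD=1047324562842475/4398046511104 → NEW=255, ERR=-74177297489045/4398046511104
(3,6): OLD=16228163498435957/70368744177664 → NEW=255, ERR=-1715866266868363/70368744177664
(4,0): OLD=-48848895577/2147483648 → NEW=0, ERR=-48848895577/2147483648
(4,1): OLD=5275281473915/34359738368 → NEW=255, ERR=-3486451809925/34359738368
(4,2): OLD=9495062097685/549755813888 → NEW=0, ERR=9495062097685/549755813888
(4,3): OLD=277175243942263/4398046511104 → NEW=0, ERR=277175243942263/4398046511104
(4,4): OLD=3602878483197429/35184372088832 → NEW=0, ERR=3602878483197429/35184372088832
(4,5): OLD=298873392419400117/1125899906842624 → NEW=255, ERR=11768916174530997/1125899906842624
(4,6): OLD=1619477183606358915/18014398509481984 → NEW=0, ERR=1619477183606358915/18014398509481984
(5,0): OLD=46655628265633/549755813888 → NEW=0, ERR=46655628265633/549755813888
(5,1): OLD=383670281933707/4398046511104 → NEW=0, ERR=383670281933707/4398046511104
(5,2): OLD=9852967131320061/35184372088832 → NEW=255, ERR=880952248667901/35184372088832
(5,3): OLD=17431222204922193/281474976710656 → NEW=0, ERR=17431222204922193/281474976710656
(5,4): OLD=5764470009940128283/18014398509481984 → NEW=255, ERR=1170798390022222363/18014398509481984
(5,5): OLD=23340428803283676651/144115188075855872 → NEW=255, ERR=-13408944156059570709/144115188075855872
(5,6): OLD=126914381139494824037/2305843009213693952 → NEW=0, ERR=126914381139494824037/2305843009213693952
Output grid:
  Row 0: .##.#..  (4 black, running=4)
  Row 1: ###..##  (2 black, running=6)
  Row 2: #..##..  (4 black, running=10)
  Row 3: ##.####  (1 black, running=11)
  Row 4: .#...#.  (5 black, running=16)
  Row 5: ..#.##.  (4 black, running=20)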